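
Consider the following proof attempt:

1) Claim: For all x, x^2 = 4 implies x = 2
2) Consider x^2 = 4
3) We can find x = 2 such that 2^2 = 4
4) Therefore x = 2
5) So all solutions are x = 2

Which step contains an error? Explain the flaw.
Step 4: Therefore x = 2

Step 4 incorrectly concludes that x = 2 is the only solution. The proof shows that x = 2 is A solution (existence), but does not show it is the ONLY solution (uniqueness). In fact, x = -2 is also a solution since (-2)^2 = 4. Finding one solution doesn't prove there are no others.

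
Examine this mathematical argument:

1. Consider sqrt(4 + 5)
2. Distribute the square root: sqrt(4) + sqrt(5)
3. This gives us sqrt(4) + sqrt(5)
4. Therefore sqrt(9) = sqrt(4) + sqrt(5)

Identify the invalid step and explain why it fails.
Step 2: Distribute the square root: sqrt(4) + sqrt(5)

Step 2 incorrectly 'distributes' the square root over addition. The square root function does not distribute: sqrt(a + b) ≠ sqrt(a) + sqrt(b). In fact, sqrt(4 + 5) = sqrt(9) ≈ 3.0000, while sqrt(4) + sqrt(5) ≈ 4.2361.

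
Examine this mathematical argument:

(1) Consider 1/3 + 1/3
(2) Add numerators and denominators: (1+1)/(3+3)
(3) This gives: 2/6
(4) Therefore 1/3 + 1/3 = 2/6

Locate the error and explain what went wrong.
Step 2: Add numerators and denominators: (1+1)/(3+3)

Step 2 incorrectly adds fractions by separately adding numerators and denominators. This is wrong. The correct method requires a common denominator: 1/3 + 1/3 = (1×3 + 1×3)/(3×3) = 6/9 = 2/3. The method used gives 2/6, which is different.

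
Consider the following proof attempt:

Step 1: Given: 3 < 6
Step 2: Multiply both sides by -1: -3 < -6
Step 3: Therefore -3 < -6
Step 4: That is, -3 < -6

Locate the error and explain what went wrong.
Step 2: Multiply both sides by -1: -3 < -6

Step 2 multiplies both sides by -1 but fails to reverse the inequality sign. When multiplying (or dividing) an inequality by a negative number, the direction must be reversed. Since 3 < 6, we should get -3 > -6, i.e., -3 > -6.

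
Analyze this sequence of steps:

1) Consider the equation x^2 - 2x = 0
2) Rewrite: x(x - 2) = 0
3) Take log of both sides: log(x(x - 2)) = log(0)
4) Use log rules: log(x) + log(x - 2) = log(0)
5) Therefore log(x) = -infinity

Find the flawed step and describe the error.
Step 3: Take log of both sides: log(x(x - 2)) = log(0)

Step 3 takes the logarithm of both sides, resulting in log(0) on the right side. The logarithm is only defined for positive numbers; log(0) is undefined (approaches negative infinity). This operation is invalid.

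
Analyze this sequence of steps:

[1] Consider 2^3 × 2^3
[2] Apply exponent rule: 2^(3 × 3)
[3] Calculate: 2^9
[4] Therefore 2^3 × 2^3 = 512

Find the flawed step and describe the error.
Step 2: Apply exponent rule: 2^(3 × 3)

Step 2 incorrectly states that a^b × a^c = a^(b×c). The correct rule is a^b × a^c = a^(b+c). The actual value is 2^3 × 2^3 = 2^6 = 64, not 2^9 = 512.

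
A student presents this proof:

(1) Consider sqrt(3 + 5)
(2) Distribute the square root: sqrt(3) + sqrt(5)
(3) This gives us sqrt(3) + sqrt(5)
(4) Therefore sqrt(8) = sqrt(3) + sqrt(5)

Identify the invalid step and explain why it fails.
Step 2: Distribute the square root: sqrt(3) + sqrt(5)

Step 2 incorrectly 'distributes' the square root over addition. The square root function does not distribute: sqrt(a + b) ≠ sqrt(a) + sqrt(b). In fact, sqrt(3 + 5) = sqrt(8) ≈ 2.8284, while sqrt(3) + sqrt(5) ≈ 3.9681.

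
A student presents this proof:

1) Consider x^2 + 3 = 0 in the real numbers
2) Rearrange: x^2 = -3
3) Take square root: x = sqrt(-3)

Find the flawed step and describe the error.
Step 3: Take square root: x = sqrt(-3)

Step 3 takes the square root of -3, which is negative. In the real number system, the square root of a negative number is undefined. The equation x^2 + 3 = 0 has no real solutions. Square roots of negative numbers only exist in the complex numbers.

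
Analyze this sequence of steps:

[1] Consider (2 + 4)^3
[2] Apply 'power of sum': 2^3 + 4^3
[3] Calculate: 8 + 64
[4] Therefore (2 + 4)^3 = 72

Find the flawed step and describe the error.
Step 2: Apply 'power of sum': 2^3 + 4^3

Step 2 incorrectly applies a non-existent rule '(a+b)^n = a^n + b^n'. This is false in general. The correct expansion uses the binomial theorem. The actual value is (2 + 4)^3 = 6^3 = 216, not 72.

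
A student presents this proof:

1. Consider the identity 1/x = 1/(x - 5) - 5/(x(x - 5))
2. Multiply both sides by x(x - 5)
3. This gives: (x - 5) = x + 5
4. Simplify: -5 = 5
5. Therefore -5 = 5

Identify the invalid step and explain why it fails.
Step 3: This gives: (x - 5) = x + 5

Step 3 makes a sign error when clearing denominators. Multiplying -5/(x(x - 5)) by x(x - 5) gives -5, not +5. The correct result is (x - 5) = x - 5, which is trivially true, not (x - 5) = x + 5. (Step 1 is a valid identity: 1/(x - 5) - 5/(x(x - 5)) = (x - 5)/(x(x - 5)) = 1/x.)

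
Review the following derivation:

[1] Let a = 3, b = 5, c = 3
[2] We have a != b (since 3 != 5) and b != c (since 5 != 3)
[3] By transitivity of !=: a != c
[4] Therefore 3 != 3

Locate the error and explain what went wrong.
Step 3: By transitivity of !=: a != c

Step 3 incorrectly applies transitivity to the '!=' relation. Transitivity states: if a R b and b R c, then a R c. However, '!=' is not transitive. Counterexample: 3 != 5 and 5 != 3, but 3 = 3 (both equal 3). Transitivity holds for relations like <, <=, =, but not for !=.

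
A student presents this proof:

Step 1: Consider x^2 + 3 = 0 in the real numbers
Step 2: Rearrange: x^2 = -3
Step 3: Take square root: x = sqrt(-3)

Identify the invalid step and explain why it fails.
Step 3: Take square root: x = sqrt(-3)

Step 3 takes the square root of -3, which is negative. In the real number system, the square root of a negative number is undefined. The equation x^2 + 3 = 0 has no real solutions. Square roots of negative numbers only exist in the complex numbers.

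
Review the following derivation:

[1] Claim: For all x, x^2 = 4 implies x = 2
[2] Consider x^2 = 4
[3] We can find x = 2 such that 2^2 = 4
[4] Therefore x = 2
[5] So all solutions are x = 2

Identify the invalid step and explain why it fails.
Step 4: Therefore x = 2

Step 4 incorrectly concludes that x = 2 is the only solution. The proof shows that x = 2 is A solution (existence), but does not show it is the ONLY solution (uniqueness). In fact, x = -2 is also a solution since (-2)^2 = 4. Finding one solution doesn't prove there are no others.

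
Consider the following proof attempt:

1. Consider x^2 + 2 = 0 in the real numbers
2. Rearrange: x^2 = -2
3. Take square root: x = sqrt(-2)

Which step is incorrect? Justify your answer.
Step 3: Take square root: x = sqrt(-2)

Step 3 takes the square root of -2, which is negative. In the real number system, the square root of a negative number is undefined. The equation x^2 + 2 = 0 has no real solutions. Square roots of negative numbers only exist in the complex numbers.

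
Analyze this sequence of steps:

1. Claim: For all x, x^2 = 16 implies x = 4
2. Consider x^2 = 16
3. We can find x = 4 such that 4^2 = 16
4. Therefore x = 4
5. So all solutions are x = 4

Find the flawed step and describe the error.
Step 4: Therefore x = 4

Step 4 incorrectly concludes that x = 4 is the only solution. The proof shows that x = 4 is A solution (existence), but does not show it is the ONLY solution (uniqueness). In fact, x = -4 is also a solution since (-4)^2 = 16. Finding one solution doesn't prove there are no others.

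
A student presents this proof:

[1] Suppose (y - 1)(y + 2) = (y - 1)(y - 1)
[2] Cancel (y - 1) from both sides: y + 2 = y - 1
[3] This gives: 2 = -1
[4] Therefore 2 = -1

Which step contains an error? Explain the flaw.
Step 2: Cancel (y - 1) from both sides: y + 2 = y - 1

Step 2 cancels (y - 1) from both sides. This is only valid if (y - 1) ≠ 0, i.e., y ≠ 1. When y = 1, both sides equal zero regardless of the other factors. The correct approach requires considering y = 1 as a separate case.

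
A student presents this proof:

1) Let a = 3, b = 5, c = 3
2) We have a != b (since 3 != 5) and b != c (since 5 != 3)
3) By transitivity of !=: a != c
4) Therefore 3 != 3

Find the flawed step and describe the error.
Step 3: By transitivity of !=: a != c

Step 3 incorrectly applies transitivity to the '!=' relation. Transitivity states: if a R b and b R c, then a R c. However, '!=' is not transitive. Counterexample: 3 != 5 and 5 != 3, but 3 = 3 (both equal 3). Transitivity holds for relations like <, <=, =, but not for !=.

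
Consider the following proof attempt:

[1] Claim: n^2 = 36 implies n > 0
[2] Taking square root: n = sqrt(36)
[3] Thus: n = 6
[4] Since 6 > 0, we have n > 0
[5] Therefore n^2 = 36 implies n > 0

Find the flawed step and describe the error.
Step 2: Taking square root: n = sqrt(36)

Step 2 takes the square root and assumes the positive root only. The equation n^2 = 36 actually has two solutions: n = 6 and n = -6. The proof silently assumes n > 0 without justification, then uses this assumption to conclude n > 0, which is circular. The counterexample n = -6 shows the claim is false.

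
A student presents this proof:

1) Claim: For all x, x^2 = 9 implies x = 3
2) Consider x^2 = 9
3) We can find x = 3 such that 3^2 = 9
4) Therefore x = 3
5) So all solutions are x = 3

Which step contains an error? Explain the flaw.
Step 4: Therefore x = 3

Step 4 incorrectly concludes that x = 3 is the only solution. The proof shows that x = 3 is A solution (existence), but does not show it is the ONLY solution (uniqueness). In fact, x = -3 is also a solution since (-3)^2 = 9. Finding one solution doesn't prove there are no others.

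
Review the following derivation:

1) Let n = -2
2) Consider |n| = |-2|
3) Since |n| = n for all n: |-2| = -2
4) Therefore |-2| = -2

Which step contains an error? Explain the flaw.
Step 3: Since |n| = n for all n: |-2| = -2

Step 3 incorrectly states that |n| = n for all n. The correct definition is |n| = n when n >= 0, and |n| = -n when n < 0. Since -2 < 0, we have |-2| = -(-2) = 2, not -2.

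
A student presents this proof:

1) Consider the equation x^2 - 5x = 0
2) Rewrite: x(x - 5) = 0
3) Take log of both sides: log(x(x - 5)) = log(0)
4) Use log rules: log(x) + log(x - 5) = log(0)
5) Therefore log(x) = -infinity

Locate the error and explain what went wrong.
Step 3: Take log of both sides: log(x(x - 5)) = log(0)

Step 3 takes the logarithm of both sides, resulting in log(0) on the right side. The logarithm is only defined for positive numbers; log(0) is undefined (approaches negative infinity). This operation is invalid.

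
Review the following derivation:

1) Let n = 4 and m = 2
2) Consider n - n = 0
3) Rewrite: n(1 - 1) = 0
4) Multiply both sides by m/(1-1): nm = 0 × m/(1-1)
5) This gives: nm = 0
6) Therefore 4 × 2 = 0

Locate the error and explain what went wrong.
Step 4: Multiply both sides by m/(1-1): nm = 0 × m/(1-1)

Step 4 multiplies both sides by m/(1-1). However, 1-1 = 0, so this is multiplication by m/0, which is undefined. We cannot multiply by an undefined expression.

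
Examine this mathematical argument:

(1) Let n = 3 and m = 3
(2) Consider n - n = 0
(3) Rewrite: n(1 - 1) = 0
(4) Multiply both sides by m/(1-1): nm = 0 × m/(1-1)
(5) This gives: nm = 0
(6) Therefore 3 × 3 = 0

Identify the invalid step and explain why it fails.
Step 4: Multiply both sides by m/(1-1): nm = 0 × m/(1-1)

Step 4 multiplies both sides by m/(1-1). However, 1-1 = 0, so this is multiplication by m/0, which is undefined. We cannot multiply by an undefined expression.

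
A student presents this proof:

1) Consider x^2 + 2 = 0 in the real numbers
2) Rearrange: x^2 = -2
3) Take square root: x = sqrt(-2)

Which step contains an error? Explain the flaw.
Step 3: Take square root: x = sqrt(-2)

Step 3 takes the square root of -2, which is negative. In the real number system, the square root of a negative number is undefined. The equation x^2 + 2 = 0 has no real solutions. Square roots of negative numbers only exist in the complex numbers.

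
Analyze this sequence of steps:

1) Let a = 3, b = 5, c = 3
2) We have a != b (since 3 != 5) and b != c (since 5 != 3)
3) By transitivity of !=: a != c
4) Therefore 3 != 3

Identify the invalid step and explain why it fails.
Step 3: By transitivity of !=: a != c

Step 3 incorrectly applies transitivity to the '!=' relation. Transitivity states: if a R b and b R c, then a R c. However, '!=' is not transitive. Counterexample: 3 != 5 and 5 != 3, but 3 = 3 (both equal 3). Transitivity holds for relations like <, <=, =, but not for !=.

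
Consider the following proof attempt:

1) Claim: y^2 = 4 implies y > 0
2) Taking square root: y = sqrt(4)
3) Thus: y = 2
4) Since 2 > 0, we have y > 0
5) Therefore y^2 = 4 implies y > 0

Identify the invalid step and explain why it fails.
Step 2: Taking square root: y = sqrt(4)

Step 2 takes the square root and assumes the positive root only. The equation y^2 = 4 actually has two solutions: y = 2 and y = -2. The proof silently assumes y > 0 without justification, then uses this assumption to conclude y > 0, which is circular. The counterexample y = -2 shows the claim is false.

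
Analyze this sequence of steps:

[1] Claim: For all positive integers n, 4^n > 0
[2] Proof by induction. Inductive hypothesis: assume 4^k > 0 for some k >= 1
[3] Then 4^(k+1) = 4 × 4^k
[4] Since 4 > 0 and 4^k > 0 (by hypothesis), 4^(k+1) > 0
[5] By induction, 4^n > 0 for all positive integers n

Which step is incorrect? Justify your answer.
Step 5: By induction, 4^n > 0 for all positive integers n

Step 5 concludes the proof by induction, but no base case was ever established. A valid induction proof requires: (1) a base case proving 4^1 > 0, and (2) an inductive step showing IF 4^k > 0 THEN 4^(k+1) > 0. Steps 2-4 correctly establish the inductive step, but without the base case the conclusion in step 5 does not follow.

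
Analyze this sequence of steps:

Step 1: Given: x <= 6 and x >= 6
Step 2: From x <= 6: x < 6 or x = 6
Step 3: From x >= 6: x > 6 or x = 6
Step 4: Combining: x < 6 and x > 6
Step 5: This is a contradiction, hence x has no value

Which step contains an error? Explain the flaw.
Step 4: Combining: x < 6 and x > 6

Step 4 incorrectly combines the conditions. From x <= 6 and x >= 6, the intersection is x = 6. The error treats the 'or' cases as 'and' requirements. The correct conclusion is that x = 6 is the unique solution, not that no solution exists.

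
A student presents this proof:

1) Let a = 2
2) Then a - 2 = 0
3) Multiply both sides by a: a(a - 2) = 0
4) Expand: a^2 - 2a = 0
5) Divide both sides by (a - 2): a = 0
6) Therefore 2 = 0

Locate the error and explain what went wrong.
Step 5: Divide both sides by (a - 2): a = 0

Step 5 divides both sides by (a - 2). However, since a = 2, we have (a - 2) = 0. Division by zero is undefined, making this step invalid.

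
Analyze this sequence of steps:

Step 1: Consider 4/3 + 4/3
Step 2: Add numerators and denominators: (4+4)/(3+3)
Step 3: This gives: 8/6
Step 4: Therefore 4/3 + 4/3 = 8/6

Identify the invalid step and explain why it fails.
Step 2: Add numerators and denominators: (4+4)/(3+3)

Step 2 incorrectly adds fractions by separately adding numerators and denominators. This is wrong. The correct method requires a common denominator: 4/3 + 4/3 = (4×3 + 4×3)/(3×3) = 24/9 = 8/3. The method used gives 8/6, which is different.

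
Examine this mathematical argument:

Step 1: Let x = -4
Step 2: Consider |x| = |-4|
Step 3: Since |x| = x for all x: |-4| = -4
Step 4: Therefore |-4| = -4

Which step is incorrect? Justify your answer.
Step 3: Since |x| = x for all x: |-4| = -4

Step 3 incorrectly states that |x| = x for all x. The correct definition is |x| = x when x >= 0, and |x| = -x when x < 0. Since -4 < 0, we have |-4| = -(-4) = 4, not -4.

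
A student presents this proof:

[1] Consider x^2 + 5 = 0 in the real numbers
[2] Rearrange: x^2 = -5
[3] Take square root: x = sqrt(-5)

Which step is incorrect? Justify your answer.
Step 3: Take square root: x = sqrt(-5)

Step 3 takes the square root of -5, which is negative. In the real number system, the square root of a negative number is undefined. The equation x^2 + 5 = 0 has no real solutions. Square roots of negative numbers only exist in the complex numbers.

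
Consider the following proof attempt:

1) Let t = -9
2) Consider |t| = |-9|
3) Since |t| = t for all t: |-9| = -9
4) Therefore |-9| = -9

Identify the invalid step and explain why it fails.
Step 3: Since |t| = t for all t: |-9| = -9

Step 3 incorrectly states that |t| = t for all t. The correct definition is |t| = t when t >= 0, and |t| = -t when t < 0. Since -9 < 0, we have |-9| = -(-9) = 9, not -9.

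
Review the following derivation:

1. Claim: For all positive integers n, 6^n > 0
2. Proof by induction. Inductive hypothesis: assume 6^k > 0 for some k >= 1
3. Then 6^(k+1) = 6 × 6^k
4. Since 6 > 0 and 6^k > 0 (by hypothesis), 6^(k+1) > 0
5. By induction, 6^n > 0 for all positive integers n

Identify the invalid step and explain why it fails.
Step 5: By induction, 6^n > 0 for all positive integers n

Step 5 concludes the proof by induction, but no base case was ever established. A valid induction proof requires: (1) a base case proving 6^1 > 0, and (2) an inductive step showing IF 6^k > 0 THEN 6^(k+1) > 0. Steps 2-4 correctly establish the inductive step, but without the base case the conclusion in step 5 does not follow.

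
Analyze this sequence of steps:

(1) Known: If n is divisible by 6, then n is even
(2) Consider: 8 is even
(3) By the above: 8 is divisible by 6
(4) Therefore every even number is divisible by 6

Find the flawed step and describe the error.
Step 3: By the above: 8 is divisible by 6

Step 3 commits the fallacy of affirming the consequent. The known fact 'divisible by 6 → even' does NOT imply 'even → divisible by 6'. That would be the converse, which is false. For example, 8 is even but 8 ÷ 6 = 1.33, which is not an integer.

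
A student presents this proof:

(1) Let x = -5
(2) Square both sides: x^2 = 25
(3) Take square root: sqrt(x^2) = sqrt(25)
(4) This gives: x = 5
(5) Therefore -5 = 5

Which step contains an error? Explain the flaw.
Step 4: This gives: x = 5

Step 4 incorrectly states that sqrt(x^2) = x. The correct identity is sqrt(x^2) = |x|. Since x = -5 < 0, we have sqrt(x^2) = |-5| = 5, not x = -5.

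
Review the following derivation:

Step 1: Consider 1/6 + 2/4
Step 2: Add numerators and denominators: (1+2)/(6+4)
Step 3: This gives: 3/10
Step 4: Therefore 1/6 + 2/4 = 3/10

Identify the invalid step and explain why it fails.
Step 2: Add numerators and denominators: (1+2)/(6+4)

Step 2 incorrectly adds fractions by separately adding numerators and denominators. This is wrong. The correct method requires a common denominator: 1/6 + 2/4 = (1×4 + 2×6)/(6×4) = 16/24 = 2/3. The method used gives 3/10, which is different.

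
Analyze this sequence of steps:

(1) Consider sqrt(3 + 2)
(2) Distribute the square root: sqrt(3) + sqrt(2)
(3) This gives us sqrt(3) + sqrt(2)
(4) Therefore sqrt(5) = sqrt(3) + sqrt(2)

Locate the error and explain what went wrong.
Step 2: Distribute the square root: sqrt(3) + sqrt(2)

Step 2 incorrectly 'distributes' the square root over addition. The square root function does not distribute: sqrt(a + b) ≠ sqrt(a) + sqrt(b). In fact, sqrt(3 + 2) = sqrt(5) ≈ 2.2361, while sqrt(3) + sqrt(2) ≈ 3.1463.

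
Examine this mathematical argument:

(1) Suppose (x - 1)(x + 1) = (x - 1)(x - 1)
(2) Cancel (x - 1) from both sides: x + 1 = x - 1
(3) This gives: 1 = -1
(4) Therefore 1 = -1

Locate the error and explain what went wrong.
Step 2: Cancel (x - 1) from both sides: x + 1 = x - 1

Step 2 cancels (x - 1) from both sides. This is only valid if (x - 1) ≠ 0, i.e., x ≠ 1. When x = 1, both sides equal zero regardless of the other factors. The correct approach requires considering x = 1 as a separate case.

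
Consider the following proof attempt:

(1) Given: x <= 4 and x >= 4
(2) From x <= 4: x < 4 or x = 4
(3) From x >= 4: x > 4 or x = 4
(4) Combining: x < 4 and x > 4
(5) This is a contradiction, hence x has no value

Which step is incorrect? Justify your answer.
Step 4: Combining: x < 4 and x > 4

Step 4 incorrectly combines the conditions. From x <= 4 and x >= 4, the intersection is x = 4. The error treats the 'or' cases as 'and' requirements. The correct conclusion is that x = 4 is the unique solution, not that no solution exists.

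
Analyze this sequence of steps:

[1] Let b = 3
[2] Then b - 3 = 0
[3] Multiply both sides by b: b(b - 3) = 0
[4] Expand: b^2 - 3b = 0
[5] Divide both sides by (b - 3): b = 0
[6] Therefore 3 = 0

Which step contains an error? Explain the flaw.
Step 5: Divide both sides by (b - 3): b = 0

Step 5 divides both sides by (b - 3). However, since b = 3, we have (b - 3) = 0. Division by zero is undefined, making this step invalid.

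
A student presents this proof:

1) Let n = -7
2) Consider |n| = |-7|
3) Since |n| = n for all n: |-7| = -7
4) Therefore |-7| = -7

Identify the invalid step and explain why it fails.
Step 3: Since |n| = n for all n: |-7| = -7

Step 3 incorrectly states that |n| = n for all n. The correct definition is |n| = n when n >= 0, and |n| = -n when n < 0. Since -7 < 0, we have |-7| = -(-7) = 7, not -7.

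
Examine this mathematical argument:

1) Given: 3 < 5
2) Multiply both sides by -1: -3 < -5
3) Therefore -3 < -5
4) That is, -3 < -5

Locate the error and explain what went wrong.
Step 2: Multiply both sides by -1: -3 < -5

Step 2 multiplies both sides by -1 but fails to reverse the inequality sign. When multiplying (or dividing) an inequality by a negative number, the direction must be reversed. Since 3 < 5, we should get -3 > -5, i.e., -3 > -5.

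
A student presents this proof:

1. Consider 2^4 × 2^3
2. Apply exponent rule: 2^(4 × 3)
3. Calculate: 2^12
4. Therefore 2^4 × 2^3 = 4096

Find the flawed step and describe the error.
Step 2: Apply exponent rule: 2^(4 × 3)

Step 2 incorrectly states that a^b × a^c = a^(b×c). The correct rule is a^b × a^c = a^(b+c). The actual value is 2^4 × 2^3 = 2^7 = 128, not 2^12 = 4096.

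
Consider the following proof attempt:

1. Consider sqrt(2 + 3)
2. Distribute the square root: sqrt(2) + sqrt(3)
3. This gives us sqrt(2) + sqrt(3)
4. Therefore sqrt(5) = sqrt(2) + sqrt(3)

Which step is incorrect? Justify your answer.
Step 2: Distribute the square root: sqrt(2) + sqrt(3)

Step 2 incorrectly 'distributes' the square root over addition. The square root function does not distribute: sqrt(a + b) ≠ sqrt(a) + sqrt(b). In fact, sqrt(2 + 3) = sqrt(5) ≈ 2.2361, while sqrt(2) + sqrt(3) ≈ 3.1463.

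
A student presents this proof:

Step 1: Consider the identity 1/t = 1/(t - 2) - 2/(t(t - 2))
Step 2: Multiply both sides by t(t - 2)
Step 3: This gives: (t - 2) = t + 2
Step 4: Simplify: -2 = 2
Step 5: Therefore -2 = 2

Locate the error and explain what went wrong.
Step 3: This gives: (t - 2) = t + 2

Step 3 makes a sign error when clearing denominators. Multiplying -2/(t(t - 2)) by t(t - 2) gives -2, not +2. The correct result is (t - 2) = t - 2, which is trivially true, not (t - 2) = t + 2. (Step 1 is a valid identity: 1/(t - 2) - 2/(t(t - 2)) = (t - 2)/(t(t - 2)) = 1/t.)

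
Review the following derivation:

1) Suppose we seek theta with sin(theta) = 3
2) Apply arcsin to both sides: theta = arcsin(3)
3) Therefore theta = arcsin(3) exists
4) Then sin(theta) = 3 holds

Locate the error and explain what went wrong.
Step 2: Apply arcsin to both sides: theta = arcsin(3)

Step 2 applies arcsin to 3. However, arcsin(x) is only defined for x in [-1, 1] because sin(theta) can only produce values in that range. Since |3| > 1, arcsin(3) is undefined. There is no angle whose sine equals 3.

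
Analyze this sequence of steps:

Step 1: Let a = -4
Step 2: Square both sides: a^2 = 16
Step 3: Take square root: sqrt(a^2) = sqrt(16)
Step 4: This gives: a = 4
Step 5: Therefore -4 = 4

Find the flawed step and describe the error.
Step 4: This gives: a = 4

Step 4 incorrectly states that sqrt(a^2) = a. The correct identity is sqrt(a^2) = |a|. Since a = -4 < 0, we have sqrt(a^2) = |-4| = 4, not a = -4.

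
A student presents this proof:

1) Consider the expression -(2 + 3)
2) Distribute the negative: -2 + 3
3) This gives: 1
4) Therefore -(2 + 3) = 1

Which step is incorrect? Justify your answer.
Step 2: Distribute the negative: -2 + 3

Step 2 incorrectly distributes the negative sign. The correct distribution is -(2 + 3) = -2 - 3 = -5. The negative must be applied to both terms, not just the first. The error treats -(2 + 3) as -2 + 3, which equals 1 instead of -5.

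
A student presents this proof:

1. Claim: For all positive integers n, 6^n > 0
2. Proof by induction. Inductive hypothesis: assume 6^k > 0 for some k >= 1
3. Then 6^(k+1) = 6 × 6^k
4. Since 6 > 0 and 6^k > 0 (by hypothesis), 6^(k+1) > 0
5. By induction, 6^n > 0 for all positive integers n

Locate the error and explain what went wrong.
Step 5: By induction, 6^n > 0 for all positive integers n

Step 5 concludes the proof by induction, but no base case was ever established. A valid induction proof requires: (1) a base case proving 6^1 > 0, and (2) an inductive step showing IF 6^k > 0 THEN 6^(k+1) > 0. Steps 2-4 correctly establish the inductive step, but without the base case the conclusion in step 5 does not follow.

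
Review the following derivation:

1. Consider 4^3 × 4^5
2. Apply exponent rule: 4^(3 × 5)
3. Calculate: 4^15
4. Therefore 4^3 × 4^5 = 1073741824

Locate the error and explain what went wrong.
Step 2: Apply exponent rule: 4^(3 × 5)

Step 2 incorrectly states that a^b × a^c = a^(b×c). The correct rule is a^b × a^c = a^(b+c). The actual value is 4^3 × 4^5 = 4^8 = 65536, not 4^15 = 1073741824.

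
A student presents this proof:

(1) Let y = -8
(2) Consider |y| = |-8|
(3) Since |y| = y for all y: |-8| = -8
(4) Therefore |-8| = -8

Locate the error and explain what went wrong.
Step 3: Since |y| = y for all y: |-8| = -8

Step 3 incorrectly states that |y| = y for all y. The correct definition is |y| = y when y >= 0, and |y| = -y when y < 0. Since -8 < 0, we have |-8| = -(-8) = 8, not -8.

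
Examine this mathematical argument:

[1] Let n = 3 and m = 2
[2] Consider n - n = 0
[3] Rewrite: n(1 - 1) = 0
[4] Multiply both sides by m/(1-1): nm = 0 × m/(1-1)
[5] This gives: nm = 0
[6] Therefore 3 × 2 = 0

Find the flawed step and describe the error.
Step 4: Multiply both sides by m/(1-1): nm = 0 × m/(1-1)

Step 4 multiplies both sides by m/(1-1). However, 1-1 = 0, so this is multiplication by m/0, which is undefined. We cannot multiply by an undefined expression.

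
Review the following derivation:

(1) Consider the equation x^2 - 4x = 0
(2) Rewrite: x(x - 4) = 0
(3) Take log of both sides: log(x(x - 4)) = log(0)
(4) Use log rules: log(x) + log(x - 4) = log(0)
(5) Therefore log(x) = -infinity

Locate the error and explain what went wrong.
Step 3: Take log of both sides: log(x(x - 4)) = log(0)

Step 3 takes the logarithm of both sides, resulting in log(0) on the right side. The logarithm is only defined for positive numbers; log(0) is undefined (approaches negative infinity). This operation is invalid.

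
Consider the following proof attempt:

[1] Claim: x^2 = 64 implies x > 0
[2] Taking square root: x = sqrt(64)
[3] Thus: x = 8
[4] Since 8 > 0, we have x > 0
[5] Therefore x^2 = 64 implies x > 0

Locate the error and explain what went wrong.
Step 2: Taking square root: x = sqrt(64)

Step 2 takes the square root and assumes the positive root only. The equation x^2 = 64 actually has two solutions: x = 8 and x = -8. The proof silently assumes x > 0 without justification, then uses this assumption to conclude x > 0, which is circular. The counterexample x = -8 shows the claim is false.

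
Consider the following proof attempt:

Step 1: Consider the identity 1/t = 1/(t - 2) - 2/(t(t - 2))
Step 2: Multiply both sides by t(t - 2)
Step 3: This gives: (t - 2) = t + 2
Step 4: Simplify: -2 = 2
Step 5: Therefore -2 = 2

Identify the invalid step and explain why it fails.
Step 3: This gives: (t - 2) = t + 2

Step 3 makes a sign error when clearing denominators. Multiplying -2/(t(t - 2)) by t(t - 2) gives -2, not +2. The correct result is (t - 2) = t - 2, which is trivially true, not (t - 2) = t + 2. (Step 1 is a valid identity: 1/(t - 2) - 2/(t(t - 2)) = (t - 2)/(t(t - 2)) = 1/t.)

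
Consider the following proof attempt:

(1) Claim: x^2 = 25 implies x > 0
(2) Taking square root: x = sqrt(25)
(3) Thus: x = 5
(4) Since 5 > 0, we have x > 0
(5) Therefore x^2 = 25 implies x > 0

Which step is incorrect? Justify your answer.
Step 2: Taking square root: x = sqrt(25)

Step 2 takes the square root and assumes the positive root only. The equation x^2 = 25 actually has two solutions: x = 5 and x = -5. The proof silently assumes x > 0 without justification, then uses this assumption to conclude x > 0, which is circular. The counterexample x = -5 shows the claim is false.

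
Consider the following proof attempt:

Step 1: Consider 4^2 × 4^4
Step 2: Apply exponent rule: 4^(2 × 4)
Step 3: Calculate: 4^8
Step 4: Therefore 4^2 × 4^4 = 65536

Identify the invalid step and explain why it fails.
Step 2: Apply exponent rule: 4^(2 × 4)

Step 2 incorrectly states that a^b × a^c = a^(b×c). The correct rule is a^b × a^c = a^(b+c). The actual value is 4^2 × 4^4 = 4^6 = 4096, not 4^8 = 65536.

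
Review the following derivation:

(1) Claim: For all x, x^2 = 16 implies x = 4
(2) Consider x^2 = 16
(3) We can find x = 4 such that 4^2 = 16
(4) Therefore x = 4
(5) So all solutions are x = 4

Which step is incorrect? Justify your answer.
Step 4: Therefore x = 4

Step 4 incorrectly concludes that x = 4 is the only solution. The proof shows that x = 4 is A solution (existence), but does not show it is the ONLY solution (uniqueness). In fact, x = -4 is also a solution since (-4)^2 = 16. Finding one solution doesn't prove there are no others.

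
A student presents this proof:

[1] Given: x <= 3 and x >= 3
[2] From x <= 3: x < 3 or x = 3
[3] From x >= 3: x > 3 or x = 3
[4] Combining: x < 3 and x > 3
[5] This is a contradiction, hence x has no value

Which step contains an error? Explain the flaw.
Step 4: Combining: x < 3 and x > 3

Step 4 incorrectly combines the conditions. From x <= 3 and x >= 3, the intersection is x = 3. The error treats the 'or' cases as 'and' requirements. The correct conclusion is that x = 3 is the unique solution, not that no solution exists.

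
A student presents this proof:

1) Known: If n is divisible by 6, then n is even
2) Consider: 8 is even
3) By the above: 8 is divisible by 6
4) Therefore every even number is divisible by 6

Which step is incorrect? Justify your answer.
Step 3: By the above: 8 is divisible by 6

Step 3 commits the fallacy of affirming the consequent. The known fact 'divisible by 6 → even' does NOT imply 'even → divisible by 6'. That would be the converse, which is false. For example, 8 is even but 8 ÷ 6 = 1.33, which is not an integer.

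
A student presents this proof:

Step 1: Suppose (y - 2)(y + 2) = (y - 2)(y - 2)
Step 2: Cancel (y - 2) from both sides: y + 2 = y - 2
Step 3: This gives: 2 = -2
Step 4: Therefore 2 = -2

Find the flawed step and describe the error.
Step 2: Cancel (y - 2) from both sides: y + 2 = y - 2

Step 2 cancels (y - 2) from both sides. This is only valid if (y - 2) ≠ 0, i.e., y ≠ 2. When y = 2, both sides equal zero regardless of the other factors. The correct approach requires considering y = 2 as a separate case.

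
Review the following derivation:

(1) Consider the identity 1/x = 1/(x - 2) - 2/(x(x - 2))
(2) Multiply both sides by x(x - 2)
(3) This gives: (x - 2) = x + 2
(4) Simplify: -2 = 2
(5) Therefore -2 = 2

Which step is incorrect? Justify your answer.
Step 3: This gives: (x - 2) = x + 2

Step 3 makes a sign error when clearing denominators. Multiplying -2/(x(x - 2)) by x(x - 2) gives -2, not +2. The correct result is (x - 2) = x - 2, which is trivially true, not (x - 2) = x + 2. (Step 1 is a valid identity: 1/(x - 2) - 2/(x(x - 2)) = (x - 2)/(x(x - 2)) = 1/x.)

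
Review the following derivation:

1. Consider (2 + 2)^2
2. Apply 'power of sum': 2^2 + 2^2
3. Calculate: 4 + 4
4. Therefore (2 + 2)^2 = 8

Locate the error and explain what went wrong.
Step 2: Apply 'power of sum': 2^2 + 2^2

Step 2 incorrectly applies a non-existent rule '(a+b)^n = a^n + b^n'. This is false in general. The correct expansion uses the binomial theorem. The actual value is (2 + 2)^2 = 4^2 = 16, not 8.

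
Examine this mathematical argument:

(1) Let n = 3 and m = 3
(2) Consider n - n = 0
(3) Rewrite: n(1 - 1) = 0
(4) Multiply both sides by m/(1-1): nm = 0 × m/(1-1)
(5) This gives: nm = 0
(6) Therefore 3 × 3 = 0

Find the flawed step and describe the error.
Step 4: Multiply both sides by m/(1-1): nm = 0 × m/(1-1)

Step 4 multiplies both sides by m/(1-1). However, 1-1 = 0, so this is multiplication by m/0, which is undefined. We cannot multiply by an undefined expression.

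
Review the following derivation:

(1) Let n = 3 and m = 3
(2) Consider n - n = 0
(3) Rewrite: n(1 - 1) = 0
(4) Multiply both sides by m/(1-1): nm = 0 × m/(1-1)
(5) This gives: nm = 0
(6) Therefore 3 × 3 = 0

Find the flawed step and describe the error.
Step 4: Multiply both sides by m/(1-1): nm = 0 × m/(1-1)

Step 4 multiplies both sides by m/(1-1). However, 1-1 = 0, so this is multiplication by m/0, which is undefined. We cannot multiply by an undefined expression.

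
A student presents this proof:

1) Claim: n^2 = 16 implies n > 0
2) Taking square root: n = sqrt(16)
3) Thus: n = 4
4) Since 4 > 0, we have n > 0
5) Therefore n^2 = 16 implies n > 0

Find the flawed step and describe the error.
Step 2: Taking square root: n = sqrt(16)

Step 2 takes the square root and assumes the positive root only. The equation n^2 = 16 actually has two solutions: n = 4 and n = -4. The proof silently assumes n > 0 without justification, then uses this assumption to conclude n > 0, which is circular. The counterexample n = -4 shows the claim is false.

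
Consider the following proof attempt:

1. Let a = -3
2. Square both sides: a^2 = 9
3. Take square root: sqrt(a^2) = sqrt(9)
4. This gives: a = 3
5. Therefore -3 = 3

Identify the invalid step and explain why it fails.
Step 4: This gives: a = 3

Step 4 incorrectly states that sqrt(a^2) = a. The correct identity is sqrt(a^2) = |a|. Since a = -3 < 0, we have sqrt(a^2) = |-3| = 3, not a = -3.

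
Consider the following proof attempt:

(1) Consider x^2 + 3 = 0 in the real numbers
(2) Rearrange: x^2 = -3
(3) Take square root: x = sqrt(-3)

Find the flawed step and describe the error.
Step 3: Take square root: x = sqrt(-3)

Step 3 takes the square root of -3, which is negative. In the real number system, the square root of a negative number is undefined. The equation x^2 + 3 = 0 has no real solutions. Square roots of negative numbers only exist in the complex numbers.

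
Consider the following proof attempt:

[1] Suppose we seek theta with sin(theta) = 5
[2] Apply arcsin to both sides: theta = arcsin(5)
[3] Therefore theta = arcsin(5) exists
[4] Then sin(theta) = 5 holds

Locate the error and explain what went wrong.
Step 2: Apply arcsin to both sides: theta = arcsin(5)

Step 2 applies arcsin to 5. However, arcsin(x) is only defined for x in [-1, 1] because sin(theta) can only produce values in that range. Since |5| > 1, arcsin(5) is undefined. There is no angle whose sine equals 5.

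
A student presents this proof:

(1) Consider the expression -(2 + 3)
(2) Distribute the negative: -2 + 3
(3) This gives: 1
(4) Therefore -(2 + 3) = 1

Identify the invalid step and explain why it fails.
Step 2: Distribute the negative: -2 + 3

Step 2 incorrectly distributes the negative sign. The correct distribution is -(2 + 3) = -2 - 3 = -5. The negative must be applied to both terms, not just the first. The error treats -(2 + 3) as -2 + 3, which equals 1 instead of -5.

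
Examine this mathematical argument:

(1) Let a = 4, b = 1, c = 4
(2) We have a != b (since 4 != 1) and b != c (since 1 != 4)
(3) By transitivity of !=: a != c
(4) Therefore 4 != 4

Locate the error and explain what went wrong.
Step 3: By transitivity of !=: a != c

Step 3 incorrectly applies transitivity to the '!=' relation. Transitivity states: if a R b and b R c, then a R c. However, '!=' is not transitive. Counterexample: 4 != 1 and 1 != 4, but 4 = 4 (both equal 4). Transitivity holds for relations like <, <=, =, but not for !=.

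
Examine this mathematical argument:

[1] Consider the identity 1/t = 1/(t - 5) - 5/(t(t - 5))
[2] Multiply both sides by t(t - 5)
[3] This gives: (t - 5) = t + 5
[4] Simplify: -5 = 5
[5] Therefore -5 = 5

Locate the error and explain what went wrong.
Step 3: This gives: (t - 5) = t + 5

Step 3 makes a sign error when clearing denominators. Multiplying -5/(t(t - 5)) by t(t - 5) gives -5, not +5. The correct result is (t - 5) = t - 5, which is trivially true, not (t - 5) = t + 5. (Step 1 is a valid identity: 1/(t - 5) - 5/(t(t - 5)) = (t - 5)/(t(t - 5)) = 1/t.)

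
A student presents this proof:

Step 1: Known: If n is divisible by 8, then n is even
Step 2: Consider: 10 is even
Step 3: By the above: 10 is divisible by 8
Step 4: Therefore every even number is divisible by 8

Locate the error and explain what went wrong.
Step 3: By the above: 10 is divisible by 8

Step 3 commits the fallacy of affirming the consequent. The known fact 'divisible by 8 → even' does NOT imply 'even → divisible by 8'. That would be the converse, which is false. For example, 10 is even but 10 ÷ 8 = 1.25, which is not an integer.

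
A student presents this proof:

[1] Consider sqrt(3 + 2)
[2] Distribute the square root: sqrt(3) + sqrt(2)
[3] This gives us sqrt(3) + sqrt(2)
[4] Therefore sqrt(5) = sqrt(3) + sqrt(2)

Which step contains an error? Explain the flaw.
Step 2: Distribute the square root: sqrt(3) + sqrt(2)

Step 2 incorrectly 'distributes' the square root over addition. The square root function does not distribute: sqrt(a + b) ≠ sqrt(a) + sqrt(b). In fact, sqrt(3 + 2) = sqrt(5) ≈ 2.2361, while sqrt(3) + sqrt(2) ≈ 3.1463.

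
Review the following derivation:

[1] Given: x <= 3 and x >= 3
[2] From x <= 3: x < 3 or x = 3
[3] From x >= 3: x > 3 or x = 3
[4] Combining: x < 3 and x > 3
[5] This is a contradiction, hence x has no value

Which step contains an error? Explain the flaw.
Step 4: Combining: x < 3 and x > 3

Step 4 incorrectly combines the conditions. From x <= 3 and x >= 3, the intersection is x = 3. The error treats the 'or' cases as 'and' requirements. The correct conclusion is that x = 3 is the unique solution, not that no solution exists.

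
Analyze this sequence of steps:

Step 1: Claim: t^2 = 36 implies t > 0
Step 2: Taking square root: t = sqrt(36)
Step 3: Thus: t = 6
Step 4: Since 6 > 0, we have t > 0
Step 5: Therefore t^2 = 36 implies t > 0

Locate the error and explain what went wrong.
Step 2: Taking square root: t = sqrt(36)

Step 2 takes the square root and assumes the positive root only. The equation t^2 = 36 actually has two solutions: t = 6 and t = -6. The proof silently assumes t > 0 without justification, then uses this assumption to conclude t > 0, which is circular. The counterexample t = -6 shows the claim is false.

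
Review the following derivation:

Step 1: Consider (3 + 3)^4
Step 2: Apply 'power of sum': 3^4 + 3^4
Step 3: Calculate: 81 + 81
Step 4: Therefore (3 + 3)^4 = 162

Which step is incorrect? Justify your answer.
Step 2: Apply 'power of sum': 3^4 + 3^4

Step 2 incorrectly applies a non-existent rule '(a+b)^n = a^n + b^n'. This is false in general. The correct expansion uses the binomial theorem. The actual value is (3 + 3)^4 = 6^4 = 1296, not 162.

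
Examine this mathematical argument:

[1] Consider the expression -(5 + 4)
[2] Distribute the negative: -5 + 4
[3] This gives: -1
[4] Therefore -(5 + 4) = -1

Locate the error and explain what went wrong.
Step 2: Distribute the negative: -5 + 4

Step 2 incorrectly distributes the negative sign. The correct distribution is -(5 + 4) = -5 - 4 = -9. The negative must be applied to both terms, not just the first. The error treats -(5 + 4) as -5 + 4, which equals -1 instead of -9.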